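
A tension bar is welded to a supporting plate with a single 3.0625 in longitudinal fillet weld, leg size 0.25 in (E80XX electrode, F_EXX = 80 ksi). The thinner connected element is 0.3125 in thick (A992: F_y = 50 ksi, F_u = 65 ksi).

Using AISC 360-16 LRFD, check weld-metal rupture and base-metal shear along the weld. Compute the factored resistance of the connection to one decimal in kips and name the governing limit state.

19.5 kips (weld metal governs)

Weld metal: throat = 0.707×0.25 = 0.17675 in, L = 3.0625 in. φR_n = 0.75 × 0.6 × 80 × 0.17675 × 3.0625 = 19.5 kips.
Base metal shear (0.3125 in plate): yield φR_n = 1.0×0.6×50×0.3125×3.0625 = 28.7 kips; rupture φR_n = 0.75×0.6×65×0.3125×3.0625 = 28.0 kips; take 28.0 kips (rupture).
Governing: min(19.5, 28.0) = 19.5 kips → weld metal.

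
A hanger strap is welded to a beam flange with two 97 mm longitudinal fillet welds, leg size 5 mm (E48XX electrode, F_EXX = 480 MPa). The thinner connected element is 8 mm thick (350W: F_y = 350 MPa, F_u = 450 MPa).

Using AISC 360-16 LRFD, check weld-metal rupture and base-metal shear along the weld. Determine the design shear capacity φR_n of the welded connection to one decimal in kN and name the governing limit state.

Weld metal: throat = 0.707×5 = 3.535 mm, L = 2×97 = 194 mm. φR_n = 0.75 × 0.6 × 480 × 3.535 × 194 = 148.1 kN.
Base metal shear (8 mm plate): yield φR_n = 1.0×0.6×350×8×194 = 325.9 kN; rupture φR_n = 0.75×0.6×450×8×194 = 314.3 kN; take 314.3 kN (rupture).
Governing: min(148.1, 314.3) = 148.1 kN → weld metal.

148.1 kN (weld metal governs)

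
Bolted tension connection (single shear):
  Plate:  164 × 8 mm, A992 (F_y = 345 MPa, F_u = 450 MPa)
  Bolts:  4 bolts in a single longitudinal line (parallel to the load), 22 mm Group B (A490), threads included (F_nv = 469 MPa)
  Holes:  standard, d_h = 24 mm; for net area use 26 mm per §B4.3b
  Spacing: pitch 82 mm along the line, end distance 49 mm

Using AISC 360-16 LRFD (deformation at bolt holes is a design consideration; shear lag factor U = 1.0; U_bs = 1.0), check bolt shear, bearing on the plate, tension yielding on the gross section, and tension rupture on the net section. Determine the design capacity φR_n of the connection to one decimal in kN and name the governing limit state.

Bolt shear: A_b = π(22)²/4 = 380.13 mm². φR_n = 0.75 × 469 × 380.13 × 4 × 1 = 534.8 kN.
Bearing (8 mm plate, F_u = 450 MPa): end bolts L_c = 49 − 24/2 = 37, R_n = min(1.2×37×8×450, 2.4×22×8×450) = 159.84 kN/bolt; interior L_c = 82 − 24 = 58, R_n = 190.08 kN/bolt. φR_n = 0.75 × (1×159.84 + 3×190.08) = 547.6 kN.
Tension yield (gross): A_g = 164×8 = 1312 mm². φR_n = 0.90 × 345 × 1312 = 407.4 kN.
Tension rupture (net): A_n = (164 − 1×26)×8 = 1104 mm² (U = 1.0, A_e = A_n). φR_n = 0.75 × 450 × 1104 = 372.6 kN.
Governing: min(534.8, 547.6, 407.4, 372.6) = 372.6 kN → net-section rupture.

372.6 kN (net-section rupture governs)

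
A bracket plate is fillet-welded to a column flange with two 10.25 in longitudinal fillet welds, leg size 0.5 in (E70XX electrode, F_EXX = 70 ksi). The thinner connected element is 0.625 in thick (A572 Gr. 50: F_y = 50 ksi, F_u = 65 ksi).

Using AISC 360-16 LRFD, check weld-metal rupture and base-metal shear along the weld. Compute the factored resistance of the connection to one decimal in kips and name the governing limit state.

Weld metal: throat = 0.707×0.5 = 0.3535 in, L = 2×10.25 = 20.5 in. φR_n = 0.75 × 0.6 × 70 × 0.3535 × 20.5 = 228.3 kips.
Base metal shear (0.625 in plate): yield φR_n = 1.0×0.6×50×0.625×20.5 = 384.4 kips; rupture φR_n = 0.75×0.6×65×0.625×20.5 = 374.8 kips; take 374.8 kips (rupture).
Governing: min(228.3, 374.8) = 228.3 kips → weld metal.

228.3 kips (weld metal governs)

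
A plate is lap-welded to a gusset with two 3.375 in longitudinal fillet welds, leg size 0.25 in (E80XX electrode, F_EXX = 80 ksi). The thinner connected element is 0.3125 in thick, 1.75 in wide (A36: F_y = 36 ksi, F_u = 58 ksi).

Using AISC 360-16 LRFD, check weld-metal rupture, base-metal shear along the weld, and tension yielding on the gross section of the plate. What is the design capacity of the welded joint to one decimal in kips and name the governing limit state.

17.7 kips (gross-section yield governs)

Weld metal: throat = 0.707×0.25 = 0.17675 in, L = 2×3.375 = 6.75 in. φR_n = 0.75 × 0.6 × 80 × 0.17675 × 6.75 = 43.0 kips.
Base metal shear (0.3125 in plate): yield φR_n = 1.0×0.6×36×0.3125×6.75 = 45.6 kips; rupture φR_n = 0.75×0.6×58×0.3125×6.75 = 55.1 kips; take 45.6 kips (yield).
Tension yield (gross): A_g = 1.75×0.3125 = 0.54688 in². φR_n = 0.90 × 36 × 0.54688 = 17.7 kips.
Governing: min(43.0, 45.6, 17.7) = 17.7 kips → gross-section yield.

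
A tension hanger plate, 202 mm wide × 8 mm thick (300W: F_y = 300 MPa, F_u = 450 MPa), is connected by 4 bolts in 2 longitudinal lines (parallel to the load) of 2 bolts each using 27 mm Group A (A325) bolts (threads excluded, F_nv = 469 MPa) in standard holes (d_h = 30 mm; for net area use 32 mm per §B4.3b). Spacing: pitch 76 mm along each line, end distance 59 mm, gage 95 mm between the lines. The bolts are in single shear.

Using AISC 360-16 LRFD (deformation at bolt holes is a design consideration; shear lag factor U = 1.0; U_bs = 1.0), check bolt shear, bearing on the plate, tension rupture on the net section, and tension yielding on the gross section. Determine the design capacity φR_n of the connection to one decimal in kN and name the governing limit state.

372.6 kN (net-section rupture governs)

Bolt shear: A_b = π(27)²/4 = 572.56 mm². φR_n = 0.75 × 469 × 572.56 × 4 × 1 = 805.6 kN.
Bearing (8 mm plate, F_u = 450 MPa): end bolts L_c = 59 − 30/2 = 44, R_n = min(1.2×44×8×450, 2.4×27×8×450) = 190.08 kN/bolt; interior L_c = 76 − 30 = 46, R_n = 198.72 kN/bolt. φR_n = 0.75 × (2×190.08 + 2×198.72) = 583.2 kN.
Tension rupture (net): A_n = (202 − 2×32)×8 = 1104 mm² (U = 1.0, A_e = A_n). φR_n = 0.75 × 450 × 1104 = 372.6 kN.
Tension yield (gross): A_g = 202×8 = 1616 mm². φR_n = 0.90 × 300 × 1616 = 436.3 kN.
Governing: min(805.6, 583.2, 372.6, 436.3) = 372.6 kN → net-section rupture.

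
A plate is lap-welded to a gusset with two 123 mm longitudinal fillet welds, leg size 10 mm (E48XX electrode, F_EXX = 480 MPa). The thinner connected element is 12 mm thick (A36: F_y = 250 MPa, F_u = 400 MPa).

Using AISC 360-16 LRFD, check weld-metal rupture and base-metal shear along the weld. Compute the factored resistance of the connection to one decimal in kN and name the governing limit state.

Weld metal: throat = 0.707×10 = 7.07 mm, L = 2×123 = 246 mm. φR_n = 0.75 × 0.6 × 480 × 7.07 × 246 = 375.7 kN.
Base metal shear (12 mm plate): yield φR_n = 1.0×0.6×250×12×246 = 442.8 kN; rupture φR_n = 0.75×0.6×400×12×246 = 531.4 kN; take 442.8 kN (yield).
Governing: min(375.7, 442.8) = 375.7 kN → weld metal.

375.7 kN (weld metal governs)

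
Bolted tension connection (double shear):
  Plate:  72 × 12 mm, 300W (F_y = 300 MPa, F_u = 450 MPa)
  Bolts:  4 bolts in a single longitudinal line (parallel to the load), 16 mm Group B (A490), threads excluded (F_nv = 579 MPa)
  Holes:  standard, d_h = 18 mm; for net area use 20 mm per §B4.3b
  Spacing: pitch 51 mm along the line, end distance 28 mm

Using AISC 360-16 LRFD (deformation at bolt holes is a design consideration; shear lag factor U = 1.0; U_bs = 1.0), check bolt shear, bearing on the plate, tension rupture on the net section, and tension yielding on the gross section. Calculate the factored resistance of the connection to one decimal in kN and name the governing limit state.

Bolt shear: A_b = π(16)²/4 = 201.06 mm². φR_n = 0.75 × 579 × 201.06 × 4 × 2 = 698.5 kN.
Bearing (12 mm plate, F_u = 450 MPa): end bolts L_c = 28 − 18/2 = 19, R_n = min(1.2×19×12×450, 2.4×16×12×450) = 123.12 kN/bolt; interior L_c = 51 − 18 = 33, R_n = 207.36 kN/bolt. φR_n = 0.75 × (1×123.12 + 3×207.36) = 558.9 kN.
Tension rupture (net): A_n = (72 − 1×20)×12 = 624 mm² (U = 1.0, A_e = A_n). φR_n = 0.75 × 450 × 624 = 210.6 kN.
Tension yield (gross): A_g = 72×12 = 864 mm². φR_n = 0.90 × 300 × 864 = 233.3 kN.
Governing: min(698.5, 558.9, 210.6, 233.3) = 210.6 kN → net-section rupture.

210.6 kN (net-section rupture governs)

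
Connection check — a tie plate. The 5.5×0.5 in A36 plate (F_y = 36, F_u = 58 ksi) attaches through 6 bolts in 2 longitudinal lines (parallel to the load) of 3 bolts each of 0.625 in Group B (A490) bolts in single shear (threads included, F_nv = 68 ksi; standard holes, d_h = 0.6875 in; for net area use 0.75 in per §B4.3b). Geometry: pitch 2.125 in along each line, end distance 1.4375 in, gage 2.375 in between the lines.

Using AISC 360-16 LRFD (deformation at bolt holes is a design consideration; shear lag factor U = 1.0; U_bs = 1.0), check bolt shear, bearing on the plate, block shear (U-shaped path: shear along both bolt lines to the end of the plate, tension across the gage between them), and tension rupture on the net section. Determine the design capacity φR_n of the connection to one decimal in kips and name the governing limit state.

87.0 kips (net-section rupture governs)

Bolt shear: A_b = π(0.625)²/4 = 0.3068 in². φR_n = 0.75 × 68 × 0.3068 × 6 × 1 = 93.9 kips.
Bearing (0.5 in plate, F_u = 58 ksi): end bolts L_c = 1.4375 − 0.6875/2 = 1.09375, R_n = min(1.2×1.09375×0.5×58, 2.4×0.625×0.5×58) = 38.063 kips/bolt; interior L_c = 2.125 − 0.6875 = 1.4375, R_n = 43.5 kips/bolt. φR_n = 0.75 × (2×38.063 + 4×43.5) = 187.6 kips.
Block shear: shear path 2×[1.4375+2×2.125] = 2×5.6875 in, A_gv = 5.6875, A_nv = 2×(5.6875 − 2.5×0.75)×0.5 = 3.8125 in²; tension across gage: (2.375 − 1×0.75)×0.5 = 0.8125 in². R_n = min(0.6×58×3.8125, 0.6×36×5.6875) + 1.0×58×0.8125 = min(132.68, 122.85) + 47.125 = 169.98 kips. φR_n = 0.75 × 169.98 = 127.5 kips.
Tension rupture (net): A_n = (5.5 − 2×0.75)×0.5 = 2 in² (U = 1.0, A_e = A_n). φR_n = 0.75 × 58 × 2 = 87.0 kips.
Governing: min(93.9, 187.6, 127.5, 87.0) = 87.0 kips → net-section rupture.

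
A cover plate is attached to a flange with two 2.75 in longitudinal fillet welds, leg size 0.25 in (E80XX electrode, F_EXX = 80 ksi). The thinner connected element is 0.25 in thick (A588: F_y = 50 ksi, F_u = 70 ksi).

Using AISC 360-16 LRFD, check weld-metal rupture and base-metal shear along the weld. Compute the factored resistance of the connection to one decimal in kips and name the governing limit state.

35.0 kips (weld metal governs)

Weld metal: throat = 0.707×0.25 = 0.17675 in, L = 2×2.75 = 5.5 in. φR_n = 0.75 × 0.6 × 80 × 0.17675 × 5.5 = 35.0 kips.
Base metal shear (0.25 in plate): yield φR_n = 1.0×0.6×50×0.25×5.5 = 41.3 kips; rupture φR_n = 0.75×0.6×70×0.25×5.5 = 43.3 kips; take 41.3 kips (yield).
Governing: min(35.0, 41.3) = 35.0 kips → weld metal.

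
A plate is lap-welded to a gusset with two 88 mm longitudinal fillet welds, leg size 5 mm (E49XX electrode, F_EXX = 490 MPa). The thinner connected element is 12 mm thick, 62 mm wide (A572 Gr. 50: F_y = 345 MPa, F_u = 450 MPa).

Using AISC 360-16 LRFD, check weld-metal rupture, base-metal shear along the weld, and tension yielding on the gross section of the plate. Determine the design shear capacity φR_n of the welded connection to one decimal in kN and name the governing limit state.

137.2 kN (weld metal governs)

Weld metal: throat = 0.707×5 = 3.535 mm, L = 2×88 = 176 mm. φR_n = 0.75 × 0.6 × 490 × 3.535 × 176 = 137.2 kN.
Base metal shear (12 mm plate): yield φR_n = 1.0×0.6×345×12×176 = 437.2 kN; rupture φR_n = 0.75×0.6×450×12×176 = 427.7 kN; take 427.7 kN (rupture).
Tension yield (gross): A_g = 62×12 = 744 mm². φR_n = 0.90 × 345 × 744 = 231.0 kN.
Governing: min(137.2, 427.7, 231.0) = 137.2 kN → weld metal.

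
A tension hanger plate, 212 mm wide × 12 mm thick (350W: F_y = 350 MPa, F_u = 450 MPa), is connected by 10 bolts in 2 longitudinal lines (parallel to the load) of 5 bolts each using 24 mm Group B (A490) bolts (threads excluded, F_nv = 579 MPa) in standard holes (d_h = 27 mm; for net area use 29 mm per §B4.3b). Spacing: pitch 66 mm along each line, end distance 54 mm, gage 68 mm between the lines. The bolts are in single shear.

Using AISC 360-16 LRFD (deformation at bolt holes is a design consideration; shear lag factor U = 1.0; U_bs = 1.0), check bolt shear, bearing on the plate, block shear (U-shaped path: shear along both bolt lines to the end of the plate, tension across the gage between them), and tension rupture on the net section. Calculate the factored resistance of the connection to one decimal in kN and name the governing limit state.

623.7 kN (net-section rupture governs)

Bolt shear: A_b = π(24)²/4 = 452.39 mm². φR_n = 0.75 × 579 × 452.39 × 10 × 1 = 1964.5 kN.
Bearing (12 mm plate, F_u = 450 MPa): end bolts L_c = 54 − 27/2 = 40.5, R_n = min(1.2×40.5×12×450, 2.4×24×12×450) = 262.44 kN/bolt; interior L_c = 66 − 27 = 39, R_n = 252.72 kN/bolt. φR_n = 0.75 × (2×262.44 + 8×252.72) = 1910.0 kN.
Block shear: shear path 2×[54+4×66] = 2×318 mm, A_gv = 7632, A_nv = 2×(318 − 4.5×29)×12 = 4500 mm²; tension across gage: (68 − 1×29)×12 = 468 mm². R_n = min(0.6×450×4500, 0.6×350×7632) + 1.0×450×468 = min(1215, 1602.7) + 210.6 = 1425.6 kN. φR_n = 0.75 × 1425.6 = 1069.2 kN.
Tension rupture (net): A_n = (212 − 2×29)×12 = 1848 mm² (U = 1.0, A_e = A_n). φR_n = 0.75 × 450 × 1848 = 623.7 kN.
Governing: min(1964.5, 1910.0, 1069.2, 623.7) = 623.7 kN → net-section rupture.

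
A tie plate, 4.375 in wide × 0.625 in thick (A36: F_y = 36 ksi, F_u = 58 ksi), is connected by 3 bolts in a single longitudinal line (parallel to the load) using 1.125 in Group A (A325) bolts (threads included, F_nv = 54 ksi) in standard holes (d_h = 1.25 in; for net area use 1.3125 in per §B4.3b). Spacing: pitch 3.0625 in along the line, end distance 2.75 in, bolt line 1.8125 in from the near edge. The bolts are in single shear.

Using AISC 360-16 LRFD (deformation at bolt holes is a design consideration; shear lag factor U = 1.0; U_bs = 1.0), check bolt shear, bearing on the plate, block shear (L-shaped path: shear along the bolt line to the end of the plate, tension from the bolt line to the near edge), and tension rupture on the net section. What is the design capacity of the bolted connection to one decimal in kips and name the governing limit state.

83.3 kips (net-section rupture governs)

Bolt shear: A_b = π(1.125)²/4 = 0.99402 in². φR_n = 0.75 × 54 × 0.99402 × 3 × 1 = 120.8 kips.
Bearing (0.625 in plate, F_u = 58 ksi): end bolts L_c = 2.75 − 1.25/2 = 2.125, R_n = min(1.2×2.125×0.625×58, 2.4×1.125×0.625×58) = 92.438 kips/bolt; interior L_c = 3.0625 − 1.25 = 1.8125, R_n = 78.844 kips/bolt. φR_n = 0.75 × (1×92.438 + 2×78.844) = 187.6 kips.
Block shear: shear path 1×[2.75+2×3.0625] = 1×8.875 in, A_gv = 5.5469, A_nv = 1×(8.875 − 2.5×1.3125)×0.625 = 3.4961 in²; tension to near edge: (1.8125 − 0.5×1.3125)×0.625 = 0.72266 in². R_n = min(0.6×58×3.4961, 0.6×36×5.5469) + 1.0×58×0.72266 = min(121.66, 119.81) + 41.914 = 161.72 kips. φR_n = 0.75 × 161.72 = 121.3 kips.
Tension rupture (net): A_n = (4.375 − 1×1.3125)×0.625 = 1.9141 in² (U = 1.0, A_e = A_n). φR_n = 0.75 × 58 × 1.9141 = 83.3 kips.
Governing: min(120.8, 187.6, 121.3, 83.3) = 83.3 kips → net-section rupture.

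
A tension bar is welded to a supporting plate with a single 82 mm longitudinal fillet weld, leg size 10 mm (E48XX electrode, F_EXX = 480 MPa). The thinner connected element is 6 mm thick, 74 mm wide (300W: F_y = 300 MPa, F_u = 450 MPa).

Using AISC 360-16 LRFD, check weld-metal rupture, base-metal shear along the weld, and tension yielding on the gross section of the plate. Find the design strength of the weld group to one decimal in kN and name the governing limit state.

88.6 kN (base-metal shear governs)

Weld metal: throat = 0.707×10 = 7.07 mm, L = 82 mm. φR_n = 0.75 × 0.6 × 480 × 7.07 × 82 = 125.2 kN.
Base metal shear (6 mm plate): yield φR_n = 1.0×0.6×300×6×82 = 88.6 kN; rupture φR_n = 0.75×0.6×450×6×82 = 99.6 kN; take 88.6 kN (yield).
Tension yield (gross): A_g = 74×6 = 444 mm². φR_n = 0.90 × 300 × 444 = 119.9 kN.
Governing: min(125.2, 88.6, 119.9) = 88.6 kN → base-metal shear.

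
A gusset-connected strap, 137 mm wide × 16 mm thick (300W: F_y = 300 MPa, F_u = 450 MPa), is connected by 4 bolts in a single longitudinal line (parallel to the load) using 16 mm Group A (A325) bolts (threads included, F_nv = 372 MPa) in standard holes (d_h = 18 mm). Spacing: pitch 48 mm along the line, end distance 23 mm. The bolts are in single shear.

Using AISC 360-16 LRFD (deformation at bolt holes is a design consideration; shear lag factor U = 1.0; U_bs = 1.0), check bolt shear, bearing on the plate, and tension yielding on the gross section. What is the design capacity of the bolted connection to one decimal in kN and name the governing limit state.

Bolt shear: A_b = π(16)²/4 = 201.06 mm². φR_n = 0.75 × 372 × 201.06 × 4 × 1 = 224.4 kN.
Bearing (16 mm plate, F_u = 450 MPa): end bolts L_c = 23 − 18/2 = 14, R_n = min(1.2×14×16×450, 2.4×16×16×450) = 120.96 kN/bolt; interior L_c = 48 − 18 = 30, R_n = 259.2 kN/bolt. φR_n = 0.75 × (1×120.96 + 3×259.2) = 673.9 kN.
Tension yield (gross): A_g = 137×16 = 2192 mm². φR_n = 0.90 × 300 × 2192 = 591.8 kN.
Governing: min(224.4, 673.9, 591.8) = 224.4 kN → bolt shear.

224.4 kN (bolt shear governs)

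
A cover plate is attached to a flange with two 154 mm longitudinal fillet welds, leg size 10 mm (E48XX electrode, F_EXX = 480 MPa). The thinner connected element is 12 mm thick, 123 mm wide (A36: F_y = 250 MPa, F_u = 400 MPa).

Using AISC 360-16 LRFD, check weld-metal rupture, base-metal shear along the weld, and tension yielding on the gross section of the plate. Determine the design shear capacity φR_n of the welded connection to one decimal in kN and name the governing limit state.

332.1 kN (gross-section yield governs)

Weld metal: throat = 0.707×10 = 7.07 mm, L = 2×154 = 308 mm. φR_n = 0.75 × 0.6 × 480 × 7.07 × 308 = 470.4 kN.
Base metal shear (12 mm plate): yield φR_n = 1.0×0.6×250×12×308 = 554.4 kN; rupture φR_n = 0.75×0.6×400×12×308 = 665.3 kN; take 554.4 kN (yield).
Tension yield (gross): A_g = 123×12 = 1476 mm². φR_n = 0.90 × 250 × 1476 = 332.1 kN.
Governing: min(470.4, 554.4, 332.1) = 332.1 kN → gross-section yield.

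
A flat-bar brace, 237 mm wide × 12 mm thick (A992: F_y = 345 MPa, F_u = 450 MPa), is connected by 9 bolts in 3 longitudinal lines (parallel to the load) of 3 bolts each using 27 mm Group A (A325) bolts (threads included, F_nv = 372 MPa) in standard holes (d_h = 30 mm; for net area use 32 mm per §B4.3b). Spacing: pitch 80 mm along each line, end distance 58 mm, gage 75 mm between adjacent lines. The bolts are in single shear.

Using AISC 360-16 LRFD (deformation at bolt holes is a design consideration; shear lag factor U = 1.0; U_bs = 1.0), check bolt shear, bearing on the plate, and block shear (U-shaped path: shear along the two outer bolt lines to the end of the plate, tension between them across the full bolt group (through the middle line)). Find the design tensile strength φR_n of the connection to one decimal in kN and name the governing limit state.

Bolt shear: A_b = π(27)²/4 = 572.56 mm². φR_n = 0.75 × 372 × 572.56 × 9 × 1 = 1437.7 kN.
Bearing (12 mm plate, F_u = 450 MPa): end bolts L_c = 58 − 30/2 = 43, R_n = min(1.2×43×12×450, 2.4×27×12×450) = 278.64 kN/bolt; interior L_c = 80 − 30 = 50, R_n = 324 kN/bolt. φR_n = 0.75 × (3×278.64 + 6×324) = 2084.9 kN.
Block shear: shear path 2×[58+2×80] = 2×218 mm, A_gv = 5232, A_nv = 2×(218 − 2.5×32)×12 = 3312 mm²; tension across gage: (150 − 2×32)×12 = 1032 mm². R_n = min(0.6×450×3312, 0.6×345×5232) + 1.0×450×1032 = min(894.24, 1083) + 464.4 = 1358.6 kN. φR_n = 0.75 × 1358.6 = 1019.0 kN.
Governing: min(1437.7, 2084.9, 1019.0) = 1019.0 kN → block shear.

1019.0 kN (block shear governs)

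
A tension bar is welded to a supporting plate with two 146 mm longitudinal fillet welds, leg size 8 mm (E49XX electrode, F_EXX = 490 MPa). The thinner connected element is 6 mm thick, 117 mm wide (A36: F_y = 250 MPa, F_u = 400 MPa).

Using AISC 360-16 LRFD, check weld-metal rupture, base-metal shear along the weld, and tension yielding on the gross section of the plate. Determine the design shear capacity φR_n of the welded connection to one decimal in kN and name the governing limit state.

158.0 kN (gross-section yield governs)

Weld metal: throat = 0.707×8 = 5.656 mm, L = 2×146 = 292 mm. φR_n = 0.75 × 0.6 × 490 × 5.656 × 292 = 364.2 kN.
Base metal shear (6 mm plate): yield φR_n = 1.0×0.6×250×6×292 = 262.8 kN; rupture φR_n = 0.75×0.6×400×6×292 = 315.4 kN; take 262.8 kN (yield).
Tension yield (gross): A_g = 117×6 = 702 mm². φR_n = 0.90 × 250 × 702 = 158.0 kN.
Governing: min(364.2, 262.8, 158.0) = 158.0 kN → gross-section yield.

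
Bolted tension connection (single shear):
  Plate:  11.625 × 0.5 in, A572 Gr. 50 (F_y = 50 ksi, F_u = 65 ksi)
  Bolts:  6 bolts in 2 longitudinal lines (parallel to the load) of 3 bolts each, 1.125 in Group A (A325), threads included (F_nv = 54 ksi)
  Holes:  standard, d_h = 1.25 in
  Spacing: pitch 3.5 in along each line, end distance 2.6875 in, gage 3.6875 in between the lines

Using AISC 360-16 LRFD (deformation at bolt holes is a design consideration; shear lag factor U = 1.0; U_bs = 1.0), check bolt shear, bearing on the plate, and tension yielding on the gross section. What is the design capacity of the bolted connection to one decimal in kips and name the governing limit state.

Bolt shear: A_b = π(1.125)²/4 = 0.99402 in². φR_n = 0.75 × 54 × 0.99402 × 6 × 1 = 241.5 kips.
Bearing (0.5 in plate, F_u = 65 ksi): end bolts L_c = 2.6875 − 1.25/2 = 2.0625, R_n = min(1.2×2.0625×0.5×65, 2.4×1.125×0.5×65) = 80.438 kips/bolt; interior L_c = 3.5 − 1.25 = 2.25, R_n = 87.75 kips/bolt. φR_n = 0.75 × (2×80.438 + 4×87.75) = 383.9 kips.
Tension yield (gross): A_g = 11.625×0.5 = 5.8125 in². φR_n = 0.90 × 50 × 5.8125 = 261.6 kips.
Governing: min(241.5, 383.9, 261.6) = 241.5 kips → bolt shear.

241.5 kips (bolt shear governs)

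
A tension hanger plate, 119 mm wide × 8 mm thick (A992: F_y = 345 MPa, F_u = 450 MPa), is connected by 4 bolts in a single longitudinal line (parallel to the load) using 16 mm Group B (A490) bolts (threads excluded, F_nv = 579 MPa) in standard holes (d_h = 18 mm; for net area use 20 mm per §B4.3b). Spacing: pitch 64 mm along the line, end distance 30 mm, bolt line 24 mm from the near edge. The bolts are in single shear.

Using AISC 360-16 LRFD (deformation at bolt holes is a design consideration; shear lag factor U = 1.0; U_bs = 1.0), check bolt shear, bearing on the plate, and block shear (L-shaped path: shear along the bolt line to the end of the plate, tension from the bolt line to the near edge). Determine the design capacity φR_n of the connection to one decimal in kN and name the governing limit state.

Bolt shear: A_b = π(16)²/4 = 201.06 mm². φR_n = 0.75 × 579 × 201.06 × 4 × 1 = 349.2 kN.
Bearing (8 mm plate, F_u = 450 MPa): end bolts L_c = 30 − 18/2 = 21, R_n = min(1.2×21×8×450, 2.4×16×8×450) = 90.72 kN/bolt; interior L_c = 64 − 18 = 46, R_n = 138.24 kN/bolt. φR_n = 0.75 × (1×90.72 + 3×138.24) = 379.1 kN.
Block shear: shear path 1×[30+3×64] = 1×222 mm, A_gv = 1776, A_nv = 1×(222 − 3.5×20)×8 = 1216 mm²; tension to near edge: (24 − 0.5×20)×8 = 112 mm². R_n = min(0.6×450×1216, 0.6×345×1776) + 1.0×450×112 = min(328.32, 367.63) + 50.4 = 378.72 kN. φR_n = 0.75 × 378.72 = 284.0 kN.
Governing: min(349.2, 379.1, 284.0) = 284.0 kN → block shear.

284.0 kN (block shear governs)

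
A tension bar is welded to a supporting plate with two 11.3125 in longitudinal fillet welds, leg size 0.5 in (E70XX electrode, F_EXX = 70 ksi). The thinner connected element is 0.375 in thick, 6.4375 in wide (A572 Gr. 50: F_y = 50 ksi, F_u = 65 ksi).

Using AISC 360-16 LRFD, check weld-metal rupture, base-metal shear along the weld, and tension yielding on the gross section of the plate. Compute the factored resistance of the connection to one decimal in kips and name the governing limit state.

Weld metal: throat = 0.707×0.5 = 0.3535 in, L = 2×11.3125 = 22.625 in. φR_n = 0.75 × 0.6 × 70 × 0.3535 × 22.625 = 251.9 kips.
Base metal shear (0.375 in plate): yield φR_n = 1.0×0.6×50×0.375×22.625 = 254.5 kips; rupture φR_n = 0.75×0.6×65×0.375×22.625 = 248.2 kips; take 248.2 kips (rupture).
Tension yield (gross): A_g = 6.4375×0.375 = 2.4141 in². φR_n = 0.90 × 50 × 2.4141 = 108.6 kips.
Governing: min(251.9, 248.2, 108.6) = 108.6 kips → gross-section yield.

108.6 kips (gross-section yield governs)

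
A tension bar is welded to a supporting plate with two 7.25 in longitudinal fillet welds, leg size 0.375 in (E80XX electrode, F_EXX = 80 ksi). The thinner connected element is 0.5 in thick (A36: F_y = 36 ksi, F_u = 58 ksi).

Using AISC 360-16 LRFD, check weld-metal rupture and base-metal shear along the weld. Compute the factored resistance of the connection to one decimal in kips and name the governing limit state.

138.4 kips (weld metal governs)

Weld metal: throat = 0.707×0.375 = 0.26513 in, L = 2×7.25 = 14.5 in. φR_n = 0.75 × 0.6 × 80 × 0.26513 × 14.5 = 138.4 kips.
Base metal shear (0.5 in plate): yield φR_n = 1.0×0.6×36×0.5×14.5 = 156.6 kips; rupture φR_n = 0.75×0.6×58×0.5×14.5 = 189.2 kips; take 156.6 kips (yield).
Governing: min(138.4, 156.6) = 138.4 kips → weld metal.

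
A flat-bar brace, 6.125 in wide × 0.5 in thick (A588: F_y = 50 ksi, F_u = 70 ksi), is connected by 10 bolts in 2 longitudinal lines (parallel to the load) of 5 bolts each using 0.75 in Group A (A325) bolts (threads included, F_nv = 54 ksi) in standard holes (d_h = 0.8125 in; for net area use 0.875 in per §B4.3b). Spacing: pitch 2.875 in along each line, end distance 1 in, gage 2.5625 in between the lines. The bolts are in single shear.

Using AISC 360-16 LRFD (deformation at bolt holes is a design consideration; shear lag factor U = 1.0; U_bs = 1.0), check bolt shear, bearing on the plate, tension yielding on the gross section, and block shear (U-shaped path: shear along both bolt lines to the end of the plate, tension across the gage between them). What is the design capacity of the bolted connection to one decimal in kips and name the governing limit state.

137.8 kips (gross-section yield governs)

Bolt shear: A_b = π(0.75)²/4 = 0.44179 in². φR_n = 0.75 × 54 × 0.44179 × 10 × 1 = 178.9 kips.
Bearing (0.5 in plate, F_u = 70 ksi): end bolts L_c = 1 − 0.8125/2 = 0.59375, R_n = min(1.2×0.59375×0.5×70, 2.4×0.75×0.5×70) = 24.938 kips/bolt; interior L_c = 2.875 − 0.8125 = 2.0625, R_n = 63 kips/bolt. φR_n = 0.75 × (2×24.938 + 8×63) = 415.4 kips.
Tension yield (gross): A_g = 6.125×0.5 = 3.0625 in². φR_n = 0.90 × 50 × 3.0625 = 137.8 kips.
Block shear: shear path 2×[1+4×2.875] = 2×12.5 in, A_gv = 12.5, A_nv = 2×(12.5 − 4.5×0.875)×0.5 = 8.5625 in²; tension across gage: (2.5625 − 1×0.875)×0.5 = 0.84375 in². R_n = min(0.6×70×8.5625, 0.6×50×12.5) + 1.0×70×0.84375 = min(359.63, 375) + 59.063 = 418.69 kips. φR_n = 0.75 × 418.69 = 314.0 kips.
Governing: min(178.9, 415.4, 137.8, 314.0) = 137.8 kips → gross-section yield.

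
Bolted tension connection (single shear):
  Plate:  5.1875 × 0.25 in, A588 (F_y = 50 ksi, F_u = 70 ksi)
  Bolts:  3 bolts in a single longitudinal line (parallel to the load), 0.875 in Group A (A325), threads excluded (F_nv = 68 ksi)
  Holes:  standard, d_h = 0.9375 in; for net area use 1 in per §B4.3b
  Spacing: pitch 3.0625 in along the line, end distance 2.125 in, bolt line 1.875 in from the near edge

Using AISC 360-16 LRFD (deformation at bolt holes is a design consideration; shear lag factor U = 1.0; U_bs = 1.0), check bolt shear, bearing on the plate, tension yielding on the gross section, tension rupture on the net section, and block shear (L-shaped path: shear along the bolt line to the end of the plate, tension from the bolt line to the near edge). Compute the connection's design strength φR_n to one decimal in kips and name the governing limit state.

55.0 kips (net-section rupture governs)

Bolt shear: A_b = π(0.875)²/4 = 0.60132 in². φR_n = 0.75 × 68 × 0.60132 × 3 × 1 = 92.0 kips.
Bearing (0.25 in plate, F_u = 70 ksi): end bolts L_c = 2.125 − 0.9375/2 = 1.65625, R_n = min(1.2×1.65625×0.25×70, 2.4×0.875×0.25×70) = 34.781 kips/bolt; interior L_c = 3.0625 − 0.9375 = 2.125, R_n = 36.75 kips/bolt. φR_n = 0.75 × (1×34.781 + 2×36.75) = 81.2 kips.
Tension yield (gross): A_g = 5.1875×0.25 = 1.2969 in². φR_n = 0.90 × 50 × 1.2969 = 58.4 kips.
Tension rupture (net): A_n = (5.1875 − 1×1)×0.25 = 1.0469 in² (U = 1.0, A_e = A_n). φR_n = 0.75 × 70 × 1.0469 = 55.0 kips.
Block shear: shear path 1×[2.125+2×3.0625] = 1×8.25 in, A_gv = 2.0625, A_nv = 1×(8.25 − 2.5×1)×0.25 = 1.4375 in²; tension to near edge: (1.875 − 0.5×1)×0.25 = 0.34375 in². R_n = min(0.6×70×1.4375, 0.6×50×2.0625) + 1.0×70×0.34375 = min(60.375, 61.875) + 24.063 = 84.438 kips. φR_n = 0.75 × 84.438 = 63.3 kips.
Governing: min(92.0, 81.2, 58.4, 55.0, 63.3) = 55.0 kips → net-section rupture.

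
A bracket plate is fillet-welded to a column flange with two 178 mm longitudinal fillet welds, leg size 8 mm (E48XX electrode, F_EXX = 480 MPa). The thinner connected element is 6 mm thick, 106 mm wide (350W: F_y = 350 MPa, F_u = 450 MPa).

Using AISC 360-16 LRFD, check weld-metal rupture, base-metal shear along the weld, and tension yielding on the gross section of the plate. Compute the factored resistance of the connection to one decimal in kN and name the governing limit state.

Weld metal: throat = 0.707×8 = 5.656 mm, L = 2×178 = 356 mm. φR_n = 0.75 × 0.6 × 480 × 5.656 × 356 = 434.9 kN.
Base metal shear (6 mm plate): yield φR_n = 1.0×0.6×350×6×356 = 448.6 kN; rupture φR_n = 0.75×0.6×450×6×356 = 432.5 kN; take 432.5 kN (rupture).
Tension yield (gross): A_g = 106×6 = 636 mm². φR_n = 0.90 × 350 × 636 = 200.3 kN.
Governing: min(434.9, 432.5, 200.3) = 200.3 kN → gross-section yield.

200.3 kN (gross-section yield governs)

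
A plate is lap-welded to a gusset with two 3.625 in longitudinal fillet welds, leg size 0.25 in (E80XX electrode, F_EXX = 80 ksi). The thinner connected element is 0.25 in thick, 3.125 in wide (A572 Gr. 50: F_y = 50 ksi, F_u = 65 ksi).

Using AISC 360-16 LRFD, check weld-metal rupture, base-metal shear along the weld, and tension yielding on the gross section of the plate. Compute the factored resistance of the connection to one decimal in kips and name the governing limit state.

Weld metal: throat = 0.707×0.25 = 0.17675 in, L = 2×3.625 = 7.25 in. φR_n = 0.75 × 0.6 × 80 × 0.17675 × 7.25 = 46.1 kips.
Base metal shear (0.25 in plate): yield φR_n = 1.0×0.6×50×0.25×7.25 = 54.4 kips; rupture φR_n = 0.75×0.6×65×0.25×7.25 = 53.0 kips; take 53.0 kips (rupture).
Tension yield (gross): A_g = 3.125×0.25 = 0.78125 in². φR_n = 0.90 × 50 × 0.78125 = 35.2 kips.
Governing: min(46.1, 53.0, 35.2) = 35.2 kips → gross-section yield.

35.2 kips (gross-section yield governs)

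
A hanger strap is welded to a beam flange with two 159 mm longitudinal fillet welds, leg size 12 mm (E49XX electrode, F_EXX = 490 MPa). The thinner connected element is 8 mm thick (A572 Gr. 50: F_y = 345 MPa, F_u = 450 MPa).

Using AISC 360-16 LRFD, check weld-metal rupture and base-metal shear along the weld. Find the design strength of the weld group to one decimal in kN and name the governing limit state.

515.2 kN (base-metal shear governs)

Weld metal: throat = 0.707×12 = 8.484 mm, L = 2×159 = 318 mm. φR_n = 0.75 × 0.6 × 490 × 8.484 × 318 = 594.9 kN.
Base metal shear (8 mm plate): yield φR_n = 1.0×0.6×345×8×318 = 526.6 kN; rupture φR_n = 0.75×0.6×450×8×318 = 515.2 kN; take 515.2 kN (rupture).
Governing: min(594.9, 515.2) = 515.2 kN → base-metal shear.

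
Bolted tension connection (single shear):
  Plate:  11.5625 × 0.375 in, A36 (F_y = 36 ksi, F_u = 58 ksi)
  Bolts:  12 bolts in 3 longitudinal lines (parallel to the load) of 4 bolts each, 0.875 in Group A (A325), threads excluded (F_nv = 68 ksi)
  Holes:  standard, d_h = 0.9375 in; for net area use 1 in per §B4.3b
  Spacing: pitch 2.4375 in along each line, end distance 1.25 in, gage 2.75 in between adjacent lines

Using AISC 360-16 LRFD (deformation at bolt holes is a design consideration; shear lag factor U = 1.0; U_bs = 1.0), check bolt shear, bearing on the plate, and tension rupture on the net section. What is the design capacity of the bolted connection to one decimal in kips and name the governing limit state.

139.7 kips (net-section rupture governs)

Bolt shear: A_b = π(0.875)²/4 = 0.60132 in². φR_n = 0.75 × 68 × 0.60132 × 12 × 1 = 368.0 kips.
Bearing (0.375 in plate, F_u = 58 ksi): end bolts L_c = 1.25 − 0.9375/2 = 0.78125, R_n = min(1.2×0.78125×0.375×58, 2.4×0.875×0.375×58) = 20.391 kips/bolt; interior L_c = 2.4375 − 0.9375 = 1.5, R_n = 39.15 kips/bolt. φR_n = 0.75 × (3×20.391 + 9×39.15) = 310.1 kips.
Tension rupture (net): A_n = (11.5625 − 3×1)×0.375 = 3.2109 in² (U = 1.0, A_e = A_n). φR_n = 0.75 × 58 × 3.2109 = 139.7 kips.
Governing: min(368.0, 310.1, 139.7) = 139.7 kips → net-section rupture.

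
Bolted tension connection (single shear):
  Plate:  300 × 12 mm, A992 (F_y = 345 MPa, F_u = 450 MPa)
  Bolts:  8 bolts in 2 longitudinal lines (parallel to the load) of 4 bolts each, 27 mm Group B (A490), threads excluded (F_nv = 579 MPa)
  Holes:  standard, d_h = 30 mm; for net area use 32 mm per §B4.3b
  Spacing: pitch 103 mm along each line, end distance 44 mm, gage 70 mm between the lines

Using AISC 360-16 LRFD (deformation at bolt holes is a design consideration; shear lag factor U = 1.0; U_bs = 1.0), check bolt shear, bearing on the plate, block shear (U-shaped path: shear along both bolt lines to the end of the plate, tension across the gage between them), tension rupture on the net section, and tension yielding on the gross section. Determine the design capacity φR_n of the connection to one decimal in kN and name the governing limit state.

Bolt shear: A_b = π(27)²/4 = 572.56 mm². φR_n = 0.75 × 579 × 572.56 × 8 × 1 = 1989.1 kN.
Bearing (12 mm plate, F_u = 450 MPa): end bolts L_c = 44 − 30/2 = 29, R_n = min(1.2×29×12×450, 2.4×27×12×450) = 187.92 kN/bolt; interior L_c = 103 − 30 = 73, R_n = 349.92 kN/bolt. φR_n = 0.75 × (2×187.92 + 6×349.92) = 1856.5 kN.
Block shear: shear path 2×[44+3×103] = 2×353 mm, A_gv = 8472, A_nv = 2×(353 − 3.5×32)×12 = 5784 mm²; tension across gage: (70 − 1×32)×12 = 456 mm². R_n = min(0.6×450×5784, 0.6×345×8472) + 1.0×450×456 = min(1561.7, 1753.7) + 205.2 = 1766.9 kN. φR_n = 0.75 × 1766.9 = 1325.2 kN.
Tension rupture (net): A_n = (300 − 2×32)×12 = 2832 mm² (U = 1.0, A_e = A_n). φR_n = 0.75 × 450 × 2832 = 955.8 kN.
Tension yield (gross): A_g = 300×12 = 3600 mm². φR_n = 0.90 × 345 × 3600 = 1117.8 kN.
Governing: min(1989.1, 1856.5, 1325.2, 955.8, 1117.8) = 955.8 kN → net-section rupture.

955.8 kN (net-section rupture governs)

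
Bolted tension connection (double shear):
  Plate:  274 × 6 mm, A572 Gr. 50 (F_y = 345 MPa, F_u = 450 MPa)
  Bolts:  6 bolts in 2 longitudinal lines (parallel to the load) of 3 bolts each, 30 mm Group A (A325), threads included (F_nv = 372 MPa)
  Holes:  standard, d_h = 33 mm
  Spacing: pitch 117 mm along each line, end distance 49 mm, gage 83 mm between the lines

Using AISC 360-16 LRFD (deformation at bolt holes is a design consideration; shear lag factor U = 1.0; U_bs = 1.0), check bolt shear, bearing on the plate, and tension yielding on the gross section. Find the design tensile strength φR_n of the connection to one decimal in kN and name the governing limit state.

Bolt shear: A_b = π(30)²/4 = 706.86 mm². φR_n = 0.75 × 372 × 706.86 × 6 × 2 = 2366.6 kN.
Bearing (6 mm plate, F_u = 450 MPa): end bolts L_c = 49 − 33/2 = 32.5, R_n = min(1.2×32.5×6×450, 2.4×30×6×450) = 105.3 kN/bolt; interior L_c = 117 − 33 = 84, R_n = 194.4 kN/bolt. φR_n = 0.75 × (2×105.3 + 4×194.4) = 741.2 kN.
Tension yield (gross): A_g = 274×6 = 1644 mm². φR_n = 0.90 × 345 × 1644 = 510.5 kN.
Governing: min(2366.6, 741.2, 510.5) = 510.5 kN → gross-section yield.

510.5 kN (gross-section yield governs)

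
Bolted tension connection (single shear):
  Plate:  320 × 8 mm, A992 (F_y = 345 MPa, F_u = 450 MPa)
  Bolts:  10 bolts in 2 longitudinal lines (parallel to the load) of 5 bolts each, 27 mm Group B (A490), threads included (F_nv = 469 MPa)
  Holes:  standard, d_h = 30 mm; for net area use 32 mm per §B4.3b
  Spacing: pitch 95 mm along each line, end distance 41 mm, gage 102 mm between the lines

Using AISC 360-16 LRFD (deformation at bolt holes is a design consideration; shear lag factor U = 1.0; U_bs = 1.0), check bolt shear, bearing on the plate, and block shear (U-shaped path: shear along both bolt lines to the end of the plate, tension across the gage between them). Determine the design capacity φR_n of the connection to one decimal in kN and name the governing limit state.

1086.5 kN (block shear governs)

Bolt shear: A_b = π(27)²/4 = 572.56 mm². φR_n = 0.75 × 469 × 572.56 × 10 × 1 = 2014.0 kN.
Bearing (8 mm plate, F_u = 450 MPa): end bolts L_c = 41 − 30/2 = 26, R_n = min(1.2×26×8×450, 2.4×27×8×450) = 112.32 kN/bolt; interior L_c = 95 − 30 = 65, R_n = 233.28 kN/bolt. φR_n = 0.75 × (2×112.32 + 8×233.28) = 1568.2 kN.
Block shear: shear path 2×[41+4×95] = 2×421 mm, A_gv = 6736, A_nv = 2×(421 − 4.5×32)×8 = 4432 mm²; tension across gage: (102 − 1×32)×8 = 560 mm². R_n = min(0.6×450×4432, 0.6×345×6736) + 1.0×450×560 = min(1196.6, 1394.4) + 252 = 1448.6 kN. φR_n = 0.75 × 1448.6 = 1086.5 kN.
Governing: min(2014.0, 1568.2, 1086.5) = 1086.5 kN → block shear.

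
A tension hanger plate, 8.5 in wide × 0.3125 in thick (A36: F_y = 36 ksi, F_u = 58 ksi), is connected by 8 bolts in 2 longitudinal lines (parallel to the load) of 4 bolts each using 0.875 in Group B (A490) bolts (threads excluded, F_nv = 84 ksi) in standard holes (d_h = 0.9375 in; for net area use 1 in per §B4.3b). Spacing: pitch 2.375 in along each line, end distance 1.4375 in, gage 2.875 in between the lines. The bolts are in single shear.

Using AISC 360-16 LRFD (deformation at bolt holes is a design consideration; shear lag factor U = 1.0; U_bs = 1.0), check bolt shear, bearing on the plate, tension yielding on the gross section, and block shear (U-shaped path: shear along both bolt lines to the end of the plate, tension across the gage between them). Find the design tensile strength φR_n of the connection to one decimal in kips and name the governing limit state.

Bolt shear: A_b = π(0.875)²/4 = 0.60132 in². φR_n = 0.75 × 84 × 0.60132 × 8 × 1 = 303.1 kips.
Bearing (0.3125 in plate, F_u = 58 ksi): end bolts L_c = 1.4375 − 0.9375/2 = 0.96875, R_n = min(1.2×0.96875×0.3125×58, 2.4×0.875×0.3125×58) = 21.07 kips/bolt; interior L_c = 2.375 − 0.9375 = 1.4375, R_n = 31.266 kips/bolt. φR_n = 0.75 × (2×21.07 + 6×31.266) = 172.3 kips.
Tension yield (gross): A_g = 8.5×0.3125 = 2.6563 in². φR_n = 0.90 × 36 × 2.6563 = 86.1 kips.
Block shear: shear path 2×[1.4375+3×2.375] = 2×8.5625 in, A_gv = 5.3516, A_nv = 2×(8.5625 − 3.5×1)×0.3125 = 3.1641 in²; tension across gage: (2.875 − 1×1)×0.3125 = 0.58594 in². R_n = min(0.6×58×3.1641, 0.6×36×5.3516) + 1.0×58×0.58594 = min(110.11, 115.59) + 33.985 = 144.1 kips. φR_n = 0.75 × 144.1 = 108.1 kips.
Governing: min(303.1, 172.3, 86.1, 108.1) = 86.1 kips → gross-section yield.

86.1 kips (gross-section yield governs)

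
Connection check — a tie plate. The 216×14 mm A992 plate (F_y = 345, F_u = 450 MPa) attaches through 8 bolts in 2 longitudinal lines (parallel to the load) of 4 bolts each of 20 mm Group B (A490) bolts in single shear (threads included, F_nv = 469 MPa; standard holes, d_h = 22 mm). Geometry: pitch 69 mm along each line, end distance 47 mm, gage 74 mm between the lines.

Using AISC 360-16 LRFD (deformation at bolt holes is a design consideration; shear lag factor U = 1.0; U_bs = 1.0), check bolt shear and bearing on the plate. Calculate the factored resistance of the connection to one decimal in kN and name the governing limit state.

884.0 kN (bolt shear governs)

Bolt shear: A_b = π(20)²/4 = 314.16 mm². φR_n = 0.75 × 469 × 314.16 × 8 × 1 = 884.0 kN.
Bearing (14 mm plate, F_u = 450 MPa): end bolts L_c = 47 − 22/2 = 36, R_n = min(1.2×36×14×450, 2.4×20×14×450) = 272.16 kN/bolt; interior L_c = 69 − 22 = 47, R_n = 302.4 kN/bolt. φR_n = 0.75 × (2×272.16 + 6×302.4) = 1769.0 kN.
Governing: min(884.0, 1769.0) = 884.0 kN → bolt shear.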